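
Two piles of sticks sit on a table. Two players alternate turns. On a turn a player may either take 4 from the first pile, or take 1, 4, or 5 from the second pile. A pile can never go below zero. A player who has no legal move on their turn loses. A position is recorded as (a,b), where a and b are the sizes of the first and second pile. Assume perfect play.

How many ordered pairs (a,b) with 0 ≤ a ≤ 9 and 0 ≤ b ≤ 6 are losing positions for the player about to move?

Use the standard recursion: the mover loses at a terminal position; elsewhere, the mover wins exactly when some move hands the opponent an L position.
Every move lowers a or b (never raises either), so fill the grid row by row in increasing a, and left to right within a row: each cell's successors are then already labelled.
      b=0  b=1  b=2  b=3  b=4  b=5  b=6
a=0:    L    W    L    W    W    W    W
a=1:    L    W    L    W    W    W    W
a=2:    L    W    L    W    W    W    W
a=3:    L    W    L    W    W    W    W
a=4:    W    L    W    L    W    W    W
a=5:    W    L    W    L    W    W    W
a=6:    W    L    W    L    W    W    W
a=7:    W    L    W    L    W    W    W
a=8:    L    W    L    W    W    W    W
a=9:    L    W    L    W    W    W    W
Cells with no legal move (terminal, hence L): (0,0), (1,0), (2,0), (3,0).
The remaining L cells, each justified by listing all of its moves:
(0,2): L (sole option (0,1)(W) is W)
(1,2): L (sole option (1,1)(W) is W)
(2,2): L (sole option (2,1)(W) is W)
(3,2): L (sole option (3,1)(W) is W)
(4,1): L (options (0,1)(W), (4,0)(W) are all W)
(4,3): L (options (0,3)(W), (4,2)(W) are all W)
(5,1): L (options (1,1)(W), (5,0)(W) are all W)
(5,3): L (options (1,3)(W), (5,2)(W) are all W)
(6,1): L (options (2,1)(W), (6,0)(W) are all W)
(6,3): L (options (2,3)(W), (6,2)(W) are all W)
(7,1): L (options (3,1)(W), (7,0)(W) are all W)
(7,3): L (options (3,3)(W), (7,2)(W) are all W)
(8,0): L (sole option (4,0)(W) is W)
(8,2): L (options (4,2)(W), (8,1)(W) are all W)
(9,0): L (sole option (5,0)(W) is W)
(9,2): L (options (5,2)(W), (9,1)(W) are all W)
Every other cell has at least one move into one of the L cells above, so it is W.
L cells per row: a=0: 2, a=1: 2, a=2: 2, a=3: 2, a=4: 2, a=5: 2, a=6: 2, a=7: 2, a=8: 2, a=9: 2; total 20.

20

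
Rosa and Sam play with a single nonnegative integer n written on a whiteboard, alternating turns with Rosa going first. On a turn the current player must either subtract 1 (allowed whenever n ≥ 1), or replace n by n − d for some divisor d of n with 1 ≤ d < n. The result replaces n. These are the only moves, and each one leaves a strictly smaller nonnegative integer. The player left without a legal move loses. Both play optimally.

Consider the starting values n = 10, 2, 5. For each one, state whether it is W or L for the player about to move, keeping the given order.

10: W, 2: L, 5: L

Positions with no move are L. A position that does have a move is losing for the player to move precisely when every available move leads to a winning position for the opponent. Fill in the labels:
n=0: no move → L
n=1: →0(L), so W
n=2: →1(W) only, which is W, so L
n=3: →2(L), so W
n=4: →2(L), so W
n=5: →4(W) only, which is W, so L
n=6: →5(L), so W
n=7: →6(W) only, which is W, so L
n=8: →7(L), so W
n=9: →6(W), 8(W) — all W, so L
n=10: →5(L), so W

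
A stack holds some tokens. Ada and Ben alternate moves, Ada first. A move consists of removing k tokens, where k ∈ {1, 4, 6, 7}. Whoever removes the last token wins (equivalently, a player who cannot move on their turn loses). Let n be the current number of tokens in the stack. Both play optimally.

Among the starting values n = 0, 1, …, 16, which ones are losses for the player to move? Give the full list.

0, 2, 5, 10, 13, 15

Label each position W (a win for the player to move) or L (a loss). A position with no legal move is L; any other position is W exactly when some move reaches an L, and L when every move reaches a W.
n=0: no move → L
n=1: W (go to 0, an L position)
n=2: L (sole option 1(W) is W)
n=3: W (go to 2, an L position)
n=4: W (go to 0, an L position)
n=5: L (options 4(W), 1(W) are all W)
n=6: W (go to 5, an L position)
n=7: W (go to 0, an L position)
n=8: W (go to 2, an L position)
n=9: W (go to 5, an L position)
n=10: L (options 9(W), 6(W), 4(W), 3(W) are all W)
n=11: W (go to 10, an L position)
n=12: W (go to 5, an L position)
n=13: L (options 12(W), 9(W), 7(W), 6(W) are all W)
n=14: W (go to 13, an L position)
n=15: L (options 14(W), 11(W), 9(W), 8(W) are all W)
n=16: W (go to 15, an L position)
Reading off the rows marked L gives the requested list; there are 6 such values of n.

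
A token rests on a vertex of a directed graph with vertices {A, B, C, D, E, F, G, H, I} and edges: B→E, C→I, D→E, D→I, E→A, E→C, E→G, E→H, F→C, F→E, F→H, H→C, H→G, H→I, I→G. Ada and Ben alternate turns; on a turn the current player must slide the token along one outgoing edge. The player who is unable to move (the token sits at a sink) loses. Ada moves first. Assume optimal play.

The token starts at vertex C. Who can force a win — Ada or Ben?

Ben wins.

Build the W/L table. Terminal = L. A non-terminal position is W if it has a move to some L; otherwise it is L.
Every edge goes from a vertex to one that appears earlier in the order G, A, I, C, H, E, B, F, D, so processing vertices in that order labels each vertex after all of its successors.
G: no outgoing edge → L
A: no outgoing edge → L
I: W (go to G, an L position)
C: L (sole option I(W) is W)
H: W (go to C, an L position)
E: W (go to C, an L position)
B: L (sole option E(W) is W)
F: W (go to C, an L position)
D: L (options E(W), I(W) are all W)
The starting position C is L: whatever Ada does, the opponent receives a W position.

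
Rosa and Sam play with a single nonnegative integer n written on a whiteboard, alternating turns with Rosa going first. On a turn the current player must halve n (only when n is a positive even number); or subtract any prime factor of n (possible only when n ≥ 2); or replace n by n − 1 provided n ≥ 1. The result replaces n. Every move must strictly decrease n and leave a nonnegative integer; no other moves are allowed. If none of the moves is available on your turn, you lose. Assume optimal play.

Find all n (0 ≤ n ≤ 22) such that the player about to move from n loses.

0, 4, 9, 14, 20

Positions with no move are L. A position that does have a move is losing for the player to move precisely when every available move leads to a winning position for the opponent. Fill in the labels:
n=0: no move → L
n=1: →0(L), so W
n=2: →0(L), so W
n=3: →0(L), so W
n=4: →2(W), 3(W) — all W, so L
n=5: →0(L), so W
n=6: →4(L), so W
n=7: →0(L), so W
n=8: →4(L), so W
n=9: →6(W), 8(W) — all W, so L
n=10: →9(L), so W
n=11: →0(L), so W
n=12: →9(L), so W
n=13: →0(L), so W
n=14: →7(W), 12(W), 13(W) — all W, so L
n=15: →14(L), so W
n=16: →14(L), so W
n=17: →0(L), so W
n=18: →9(L), so W
n=19: →0(L), so W
n=20: →10(W), 15(W), 18(W), 19(W) — all W, so L
n=21: →14(L), so W
n=22: →20(L), so W
Reading off the rows marked L gives the requested list; there are 5 such values of n.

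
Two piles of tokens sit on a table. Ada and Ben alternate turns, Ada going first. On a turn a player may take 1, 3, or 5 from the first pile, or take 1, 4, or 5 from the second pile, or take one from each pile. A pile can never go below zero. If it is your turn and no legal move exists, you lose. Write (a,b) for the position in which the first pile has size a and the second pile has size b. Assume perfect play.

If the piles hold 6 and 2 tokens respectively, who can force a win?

Classify positions by backward induction: terminal positions (no move available) are L. From any other position, the mover wins iff some move reaches an L.
No move ever increases a pile, so every position that can arise here has a ≤ 6 and b ≤ 2; it is enough to label the cells with 0 ≤ a ≤ 6 and 0 ≤ b ≤ 2.
Every move lowers a or b (never raises either), so fill the grid row by row in increasing a, and left to right within a row: each cell's successors are then already labelled.
      b=0  b=1  b=2
a=0:    L    W    L
a=1:    W    W    W
a=2:    L    W    L
a=3:    W    W    W
a=4:    L    W    L
a=5:    W    W    W
a=6:    L    W    L
Cells with no legal move (terminal, hence L): (0,0).
The remaining L cells, each justified by listing all of its moves:
(0,2): L (sole option (0,1)(W) is W)
(2,0): L (sole option (1,0)(W) is W)
(2,2): L (options (1,2)(W), (2,1)(W), (1,1)(W) are all W)
(4,0): L (options (3,0)(W), (1,0)(W) are all W)
(4,2): L (options (3,2)(W), (1,2)(W), (4,1)(W), (3,1)(W) are all W)
(6,0): L (options (5,0)(W), (3,0)(W), (1,0)(W) are all W)
(6,2): L (options (5,2)(W), (3,2)(W), (1,2)(W), (6,1)(W), (5,1)(W) are all W)
Every other cell has at least one move into one of the L cells above, so it is W.
Every move from (6,2) reaches a W position, so the mover loses.

Ben wins.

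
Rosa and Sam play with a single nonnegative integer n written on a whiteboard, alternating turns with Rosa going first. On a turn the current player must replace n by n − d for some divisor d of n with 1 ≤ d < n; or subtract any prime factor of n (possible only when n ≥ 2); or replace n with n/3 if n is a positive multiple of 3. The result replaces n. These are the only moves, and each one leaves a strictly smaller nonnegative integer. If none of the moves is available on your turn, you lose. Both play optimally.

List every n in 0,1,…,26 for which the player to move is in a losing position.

0, 1, 4, 9, 14, 20, 26

Use the standard recursion: the mover loses at a terminal position; elsewhere, the mover wins exactly when some move hands the opponent an L position.
n=0: no move → L
n=1: no move → L
n=2: reaches L-position 0 → W
n=3: reaches L-position 0 → W
n=4: only reaches 2(W), 3(W), all W → L
n=5: reaches L-position 0 → W
n=6: reaches L-position 4 → W
n=7: reaches L-position 0 → W
n=8: reaches L-position 4 → W
n=9: only reaches 3(W), 6(W), 8(W), all W → L
n=10: reaches L-position 9 → W
n=11: reaches L-position 0 → W
n=12: reaches L-position 4 → W
n=13: reaches L-position 0 → W
n=14: only reaches 7(W), 12(W), 13(W), all W → L
n=15: reaches L-position 14 → W
n=16: reaches L-position 14 → W
n=17: reaches L-position 0 → W
n=18: reaches L-position 9 → W
n=19: reaches L-position 0 → W
n=20: only reaches 10(W), 15(W), 16(W), 18(W), 19(W), all W → L
n=21: reaches L-position 14 → W
n=22: reaches L-position 20 → W
n=23: reaches L-position 0 → W
n=24: reaches L-position 20 → W
n=25: reaches L-position 20 → W
n=26: only reaches 13(W), 24(W), 25(W), all W → L
The losing starting values of n are exactly the entries labelled L in this table (7 of them).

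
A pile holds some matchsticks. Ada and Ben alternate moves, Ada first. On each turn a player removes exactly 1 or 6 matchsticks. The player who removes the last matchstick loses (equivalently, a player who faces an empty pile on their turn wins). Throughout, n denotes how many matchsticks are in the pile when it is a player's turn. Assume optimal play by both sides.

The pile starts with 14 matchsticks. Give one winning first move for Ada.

Positions with no move are W. A position that does have a move is losing for the player to move precisely when every available move leads to a winning position for the opponent. Fill in the labels:
n=0: no move; the opponent has just taken the last matchstick and therefore loses → W
n=1: L (sole option 0(W) is W)
n=2: W (go to 1, an L position)
n=3: L (sole option 2(W) is W)
n=4: W (go to 3, an L position)
n=5: L (sole option 4(W) is W)
n=6: W (go to 5, an L position)
n=7: W (go to 1, an L position)
n=8: L (options 7(W), 2(W) are all W)
n=9: W (go to 8, an L position)
n=10: L (options 9(W), 4(W) are all W)
n=11: W (go to 10, an L position)
n=12: L (options 11(W), 6(W) are all W)
n=13: W (go to 12, an L position)
n=14: W (go to 8, an L position)
From 14, the L positions reachable in one move are: 8.

Remove 6, leaving 8.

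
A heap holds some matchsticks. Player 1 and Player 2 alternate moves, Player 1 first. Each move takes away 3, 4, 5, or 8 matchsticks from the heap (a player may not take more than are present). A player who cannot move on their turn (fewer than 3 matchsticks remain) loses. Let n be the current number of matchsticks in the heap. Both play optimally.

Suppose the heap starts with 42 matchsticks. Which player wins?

Player 1 wins.

Build the W/L table. Terminal = L. A non-terminal position is W if it has a move to some L; otherwise it is L.
n=0: no move → L
n=1: no move → L
n=2: no move → L
n=3: →0(L), so W
n=4: →1(L), so W
n=5: →2(L), so W
n=6: →2(L), so W
n=7: →2(L), so W
n=8: →0(L), so W
n=9: →1(L), so W
n=10: →2(L), so W
n=11: →8(W), 7(W), 6(W), 3(W) — all W, so L
n=12: →9(W), 8(W), 7(W), 4(W) — all W, so L
n=13: →10(W), 9(W), 8(W), 5(W) — all W, so L
n=14: →11(L), so W
n=15: →12(L), so W
n=16: →13(L), so W
n=17: →13(L), so W
n=18: →13(L), so W
n=19: →11(L), so W
n=20: →12(L), so W
n=21: →13(L), so W
n=22: →19(W), 18(W), 17(W), 14(W) — all W, so L
n=23: →20(W), 19(W), 18(W), 15(W) — all W, so L
n=24: →21(W), 20(W), 19(W), 16(W) — all W, so L
n=25: →22(L), so W
n=26: →23(L), so W
n=27: →24(L), so W
n=28: →24(L), so W
n=29: →24(L), so W
n=30: →22(L), so W
n=31: →23(L), so W
n=32: →24(L), so W
n=33: →30(W), 29(W), 28(W), 25(W) — all W, so L
n=34: →31(W), 30(W), 29(W), 26(W) — all W, so L
n=35: →32(W), 31(W), 30(W), 27(W) — all W, so L
n=36: →33(L), so W
n=37: →34(L), so W
n=38: →35(L), so W
n=39: →35(L), so W
n=40: →35(L), so W
n=41: →33(L), so W
n=42: →34(L), so W
The starting position 42 is W: Player 1 should remove 8, leaving 34, handing over an L position.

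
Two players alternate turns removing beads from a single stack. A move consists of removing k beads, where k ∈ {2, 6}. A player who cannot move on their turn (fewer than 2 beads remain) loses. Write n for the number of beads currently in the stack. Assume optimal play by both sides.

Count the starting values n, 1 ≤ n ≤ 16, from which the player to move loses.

8

Compute win/loss labels from the base case upward. A position with no move is L. Any other position is W if it can reach an L in one move, else L.
n=0: no move → L
n=1: no move → L
n=2: W (go to 0, an L position)
n=3: W (go to 1, an L position)
n=4: L (sole option 2(W) is W)
n=5: L (sole option 3(W) is W)
n=6: W (go to 4, an L position)
n=7: W (go to 5, an L position)
n=8: L (options 6(W), 2(W) are all W)
n=9: L (options 7(W), 3(W) are all W)
n=10: W (go to 8, an L position)
n=11: W (go to 9, an L position)
n=12: L (options 10(W), 6(W) are all W)
n=13: L (options 11(W), 7(W) are all W)
n=14: W (go to 12, an L position)
n=15: W (go to 13, an L position)
n=16: L (options 14(W), 10(W) are all W)
L entries with 1 ≤ n ≤ 16 (n=0 is outside the asked range and is not counted): n = 1, 4, 5, 8, 9, 12, 13, 16; that makes 8.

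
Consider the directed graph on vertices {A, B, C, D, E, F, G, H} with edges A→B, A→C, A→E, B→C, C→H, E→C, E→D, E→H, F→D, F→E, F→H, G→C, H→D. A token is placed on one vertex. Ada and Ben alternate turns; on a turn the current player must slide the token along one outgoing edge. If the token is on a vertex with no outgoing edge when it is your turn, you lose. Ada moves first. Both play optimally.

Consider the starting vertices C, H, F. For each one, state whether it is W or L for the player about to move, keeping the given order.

Classify positions by backward induction: terminal positions (no move available) are L. From any other position, the mover wins iff some move reaches an L.
Every edge goes from a vertex to one that appears earlier in the order D, H, C, E, F, B, G, A, so processing vertices in that order labels each vertex after all of its successors.
D: no outgoing edge → L
H: →D(L), so W
C: →H(W) only, which is W, so L
E: →C(L), so W
F: →D(L), so W
B: →C(L), so W
G: →C(L), so W
A: →C(L), so W

C: L, H: W, F: W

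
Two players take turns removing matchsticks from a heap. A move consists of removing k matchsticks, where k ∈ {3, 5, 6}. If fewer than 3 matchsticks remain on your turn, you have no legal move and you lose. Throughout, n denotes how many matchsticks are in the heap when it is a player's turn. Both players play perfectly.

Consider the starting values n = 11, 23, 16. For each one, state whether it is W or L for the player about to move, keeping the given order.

11: L, 23: W, 16: W

Label each position W (a win for the player to move) or L (a loss). A position with no legal move is L; any other position is W exactly when some move reaches an L, and L when every move reaches a W.
n=0: no move → L
n=1: no move → L
n=2: no move → L
n=3: can move to 0, which is L ⇒ W
n=4: can move to 1, which is L ⇒ W
n=5: can move to 2, which is L ⇒ W
n=6: can move to 1, which is L ⇒ W
n=7: can move to 2, which is L ⇒ W
n=8: can move to 2, which is L ⇒ W
n=9: moves to 6(W), 4(W), 3(W); every one is W ⇒ L
n=10: moves to 7(W), 5(W), 4(W); every one is W ⇒ L
n=11: moves to 8(W), 6(W), 5(W); every one is W ⇒ L
n=12: can move to 9, which is L ⇒ W
n=13: can move to 10, which is L ⇒ W
n=14: can move to 11, which is L ⇒ W
n=15: can move to 10, which is L ⇒ W
n=16: can move to 11, which is L ⇒ W
n=17: can move to 11, which is L ⇒ W
n=18: moves to 15(W), 13(W), 12(W); every one is W ⇒ L
n=19: moves to 16(W), 14(W), 13(W); every one is W ⇒ L
n=20: moves to 17(W), 15(W), 14(W); every one is W ⇒ L
n=21: can move to 18, which is L ⇒ W
n=22: can move to 19, which is L ⇒ W
n=23: can move to 20, which is L ⇒ W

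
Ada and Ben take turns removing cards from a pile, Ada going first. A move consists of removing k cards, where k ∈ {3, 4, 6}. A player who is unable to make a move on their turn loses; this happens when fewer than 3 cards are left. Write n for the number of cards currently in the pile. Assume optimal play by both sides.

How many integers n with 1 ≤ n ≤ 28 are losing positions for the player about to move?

Compute win/loss labels from the base case upward. A position with no move is L. Any other position is W if it can reach an L in one move, else L.
n=0: no move → L
n=1: no move → L
n=2: no move → L
n=3: W (go to 0, an L position)
n=4: W (go to 1, an L position)
n=5: W (go to 2, an L position)
n=6: W (go to 2, an L position)
n=7: W (go to 1, an L position)
n=8: W (go to 2, an L position)
n=9: L (options 6(W), 5(W), 3(W) are all W)
n=10: L (options 7(W), 6(W), 4(W) are all W)
n=11: L (options 8(W), 7(W), 5(W) are all W)
n=12: W (go to 9, an L position)
n=13: W (go to 10, an L position)
n=14: W (go to 11, an L position)
n=15: W (go to 11, an L position)
n=16: W (go to 10, an L position)
n=17: W (go to 11, an L position)
n=18: L (options 15(W), 14(W), 12(W) are all W)
n=19: L (options 16(W), 15(W), 13(W) are all W)
n=20: L (options 17(W), 16(W), 14(W) are all W)
n=21: W (go to 18, an L position)
n=22: W (go to 19, an L position)
n=23: W (go to 20, an L position)
n=24: W (go to 20, an L position)
n=25: W (go to 19, an L position)
n=26: W (go to 20, an L position)
n=27: L (options 24(W), 23(W), 21(W) are all W)
n=28: L (options 25(W), 24(W), 22(W) are all W)
L entries with 1 ≤ n ≤ 28 (n=0 is outside the asked range and is not counted): n = 1, 2, 9, 10, 11, 18, 19, 20, 27, 28; that makes 10.

10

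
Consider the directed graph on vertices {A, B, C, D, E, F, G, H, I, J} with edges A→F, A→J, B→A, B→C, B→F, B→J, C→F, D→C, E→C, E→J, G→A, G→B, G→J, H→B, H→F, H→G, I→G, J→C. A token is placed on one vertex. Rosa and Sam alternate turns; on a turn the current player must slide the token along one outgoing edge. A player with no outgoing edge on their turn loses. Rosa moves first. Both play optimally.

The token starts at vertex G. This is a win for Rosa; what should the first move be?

Move to J.

Label each position W (a win for the player to move) or L (a loss). A position with no legal move is L; any other position is W exactly when some move reaches an L, and L when every move reaches a W.
Every edge goes from a vertex to one that appears earlier in the order F, C, J, A, B, G, H, I, E, D, so processing vertices in that order labels each vertex after all of its successors.
F: no outgoing edge → L
C: reaches L-position F → W
J: only reaches C(W), which is W → L
A: reaches L-position J → W
B: reaches L-position J → W
G: reaches L-position J → W
H: reaches L-position F → W
I: only reaches G(W), which is W → L
E: reaches L-position J → W
D: only reaches C(W), which is W → L
From G, the L positions reachable in one move are: J.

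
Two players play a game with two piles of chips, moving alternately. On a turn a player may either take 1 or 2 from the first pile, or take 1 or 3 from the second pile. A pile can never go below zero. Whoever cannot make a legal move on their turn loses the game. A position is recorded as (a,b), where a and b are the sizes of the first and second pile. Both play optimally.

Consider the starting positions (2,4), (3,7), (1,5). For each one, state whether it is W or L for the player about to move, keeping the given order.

(2,4): W, (3,7): W, (1,5): L

Compute win/loss labels from the base case upward. A position with no move is L. Any other position is W if it can reach an L in one move, else L.
No move ever increases a pile, so every position that can arise here has a ≤ 3 and b ≤ 7; it is enough to label the cells with 0 ≤ a ≤ 3 and 0 ≤ b ≤ 7.
Every move lowers a or b (never raises either), so fill the grid row by row in increasing a, and left to right within a row: each cell's successors are then already labelled.
      b=0  b=1  b=2  b=3  b=4  b=5  b=6  b=7
a=0:    L    W    L    W    L    W    L    W
a=1:    W    L    W    L    W    L    W    L
a=2:    W    W    W    W    W    W    W    W
a=3:    L    W    L    W    L    W    L    W
Cells with no legal move (terminal, hence L): (0,0).
The remaining L cells, each justified by listing all of its moves:
(0,2): the only move is to (0,1)(W), a W ⇒ L
(0,4): moves to (0,3)(W), (0,1)(W); every one is W ⇒ L
(0,6): moves to (0,5)(W), (0,3)(W); every one is W ⇒ L
(1,1): moves to (0,1)(W), (1,0)(W); every one is W ⇒ L
(1,3): moves to (0,3)(W), (1,2)(W), (1,0)(W); every one is W ⇒ L
(1,5): moves to (0,5)(W), (1,4)(W), (1,2)(W); every one is W ⇒ L
(1,7): moves to (0,7)(W), (1,6)(W), (1,4)(W); every one is W ⇒ L
(3,0): moves to (2,0)(W), (1,0)(W); every one is W ⇒ L
(3,2): moves to (2,2)(W), (1,2)(W), (3,1)(W); every one is W ⇒ L
(3,4): moves to (2,4)(W), (1,4)(W), (3,3)(W), (3,1)(W); every one is W ⇒ L
(3,6): moves to (2,6)(W), (1,6)(W), (3,5)(W), (3,3)(W); every one is W ⇒ L
Every other cell has at least one move into one of the L cells above, so it is W.
(2,4): the move to (0,4) reaches an L cell, so W
(3,7): the move to (1,7) reaches an L cell, so W
(1,5): one of the L cells justified above, so L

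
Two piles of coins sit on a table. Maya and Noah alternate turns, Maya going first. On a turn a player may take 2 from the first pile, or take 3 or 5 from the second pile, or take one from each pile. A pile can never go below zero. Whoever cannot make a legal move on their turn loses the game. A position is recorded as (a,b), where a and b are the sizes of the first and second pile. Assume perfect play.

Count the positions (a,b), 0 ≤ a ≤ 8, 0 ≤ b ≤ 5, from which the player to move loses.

Build the W/L table. Terminal = L. A non-terminal position is W if it has a move to some L; otherwise it is L.
Every move lowers a or b (never raises either), so fill the grid row by row in increasing a, and left to right within a row: each cell's successors are then already labelled.
      b=0  b=1  b=2  b=3  b=4  b=5
a=0:    L    L    L    W    W    W
a=1:    L    W    W    W    L    W
a=2:    W    W    W    L    L    W
a=3:    W    L    L    L    W    W
a=4:    L    L    W    W    W    W
a=5:    L    W    W    W    L    W
a=6:    W    W    L    L    L    W
a=7:    W    L    L    W    W    W
a=8:    L    L    W    W    W    W
Cells with no legal move (terminal, hence L): (0,0), (0,1), (0,2), (1,0).
The remaining L cells, each justified by listing all of its moves:
(1,4): only reaches (1,1)(W), (0,3)(W), all W → L
(2,3): only reaches (0,3)(W), (2,0)(W), (1,2)(W), all W → L
(2,4): only reaches (0,4)(W), (2,1)(W), (1,3)(W), all W → L
(3,1): only reaches (1,1)(W), (2,0)(W), all W → L
(3,2): only reaches (1,2)(W), (2,1)(W), all W → L
(3,3): only reaches (1,3)(W), (3,0)(W), (2,2)(W), all W → L
(4,0): only reaches (2,0)(W), which is W → L
(4,1): only reaches (2,1)(W), (3,0)(W), all W → L
(5,0): only reaches (3,0)(W), which is W → L
(5,4): only reaches (3,4)(W), (5,1)(W), (4,3)(W), all W → L
(6,2): only reaches (4,2)(W), (5,1)(W), all W → L
(6,3): only reaches (4,3)(W), (6,0)(W), (5,2)(W), all W → L
(6,4): only reaches (4,4)(W), (6,1)(W), (5,3)(W), all W → L
(7,1): only reaches (5,1)(W), (6,0)(W), all W → L
(7,2): only reaches (5,2)(W), (6,1)(W), all W → L
(8,0): only reaches (6,0)(W), which is W → L
(8,1): only reaches (6,1)(W), (7,0)(W), all W → L
Every other cell has at least one move into one of the L cells above, so it is W.
L cells per row: a=0: 3, a=1: 2, a=2: 2, a=3: 3, a=4: 2, a=5: 2, a=6: 3, a=7: 2, a=8: 2; total 21.

21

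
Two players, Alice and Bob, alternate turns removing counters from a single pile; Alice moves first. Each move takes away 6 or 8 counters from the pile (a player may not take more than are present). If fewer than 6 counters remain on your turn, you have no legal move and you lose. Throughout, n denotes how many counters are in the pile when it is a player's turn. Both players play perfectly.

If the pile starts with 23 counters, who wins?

Build the W/L table. Terminal = L. A non-terminal position is W if it has a move to some L; otherwise it is L.
n=0: no move → L
n=1: no move → L
n=2: no move → L
n=3: no move → L
n=4: no move → L
n=5: no move → L
n=6: can move to 0, which is L ⇒ W
n=7: can move to 1, which is L ⇒ W
n=8: can move to 2, which is L ⇒ W
n=9: can move to 3, which is L ⇒ W
n=10: can move to 4, which is L ⇒ W
n=11: can move to 5, which is L ⇒ W
n=12: can move to 4, which is L ⇒ W
n=13: can move to 5, which is L ⇒ W
n=14: moves to 8(W), 6(W); every one is W ⇒ L
n=15: moves to 9(W), 7(W); every one is W ⇒ L
n=16: moves to 10(W), 8(W); every one is W ⇒ L
n=17: moves to 11(W), 9(W); every one is W ⇒ L
n=18: moves to 12(W), 10(W); every one is W ⇒ L
n=19: moves to 13(W), 11(W); every one is W ⇒ L
n=20: can move to 14, which is L ⇒ W
n=21: can move to 15, which is L ⇒ W
n=22: can move to 16, which is L ⇒ W
n=23: can move to 17, which is L ⇒ W
From 23 Alice can remove 6, leaving 17, reaching an L position.

Alice wins.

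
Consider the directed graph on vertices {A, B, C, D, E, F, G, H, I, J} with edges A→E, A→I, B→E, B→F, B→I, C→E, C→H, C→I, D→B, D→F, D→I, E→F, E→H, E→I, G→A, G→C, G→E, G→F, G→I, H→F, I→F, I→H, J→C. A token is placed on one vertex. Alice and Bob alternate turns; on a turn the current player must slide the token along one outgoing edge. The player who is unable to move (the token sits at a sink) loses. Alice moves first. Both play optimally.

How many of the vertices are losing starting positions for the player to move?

Label each position W (a win for the player to move) or L (a loss). A position with no legal move is L; any other position is W exactly when some move reaches an L, and L when every move reaches a W.
Every edge goes from a vertex to one that appears earlier in the order F, H, I, E, A, C, B, D, J, G, so processing vertices in that order labels each vertex after all of its successors.
F: no outgoing edge → L
H: reaches L-position F → W
I: reaches L-position F → W
E: reaches L-position F → W
A: only reaches E(W), I(W), all W → L
C: only reaches E(W), I(W), H(W), all W → L
B: reaches L-position F → W
D: reaches L-position F → W
J: reaches L-position C → W
G: reaches L-position C → W
The L vertices are A, C, F; that is 3 in all.

3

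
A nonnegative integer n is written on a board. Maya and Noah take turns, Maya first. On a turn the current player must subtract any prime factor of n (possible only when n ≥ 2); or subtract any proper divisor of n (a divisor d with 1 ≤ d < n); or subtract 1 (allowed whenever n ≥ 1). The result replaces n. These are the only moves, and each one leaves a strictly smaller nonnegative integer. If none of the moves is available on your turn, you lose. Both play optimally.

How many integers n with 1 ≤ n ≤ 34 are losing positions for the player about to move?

6

Work bottom-up. With no move the player to move loses. Otherwise the position is W if at least one move leads to an L position for the opponent, and L if every move leads to a W.
n=0: no move → L
n=1: reaches L-position 0 → W
n=2: reaches L-position 0 → W
n=3: reaches L-position 0 → W
n=4: only reaches 2(W), 3(W), all W → L
n=5: reaches L-position 0 → W
n=6: reaches L-position 4 → W
n=7: reaches L-position 0 → W
n=8: reaches L-position 4 → W
n=9: only reaches 6(W), 8(W), all W → L
n=10: reaches L-position 9 → W
n=11: reaches L-position 0 → W
n=12: reaches L-position 9 → W
n=13: reaches L-position 0 → W
n=14: only reaches 7(W), 12(W), 13(W), all W → L
n=15: reaches L-position 14 → W
n=16: reaches L-position 14 → W
n=17: reaches L-position 0 → W
n=18: reaches L-position 9 → W
n=19: reaches L-position 0 → W
n=20: only reaches 10(W), 15(W), 16(W), 18(W), 19(W), all W → L
n=21: reaches L-position 14 → W
n=22: reaches L-position 20 → W
n=23: reaches L-position 0 → W
n=24: reaches L-position 20 → W
n=25: reaches L-position 20 → W
n=26: only reaches 13(W), 24(W), 25(W), all W → L
n=27: reaches L-position 26 → W
n=28: reaches L-position 14 → W
n=29: reaches L-position 0 → W
n=30: reaches L-position 20 → W
n=31: reaches L-position 0 → W
n=32: only reaches 16(W), 24(W), 28(W), 30(W), 31(W), all W → L
n=33: reaches L-position 32 → W
n=34: reaches L-position 32 → W
L entries with 1 ≤ n ≤ 34 (n=0 is outside the asked range and is not counted): n = 4, 9, 14, 20, 26, 32; that makes 6.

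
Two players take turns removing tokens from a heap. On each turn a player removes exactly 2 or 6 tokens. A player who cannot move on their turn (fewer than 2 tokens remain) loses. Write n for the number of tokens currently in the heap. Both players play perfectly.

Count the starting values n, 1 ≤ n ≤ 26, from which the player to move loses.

13

Classify positions by backward induction: terminal positions (no move available) are L. From any other position, the mover wins iff some move reaches an L.
n=0: no move → L
n=1: no move → L
n=2: W (go to 0, an L position)
n=3: W (go to 1, an L position)
n=4: L (sole option 2(W) is W)
n=5: L (sole option 3(W) is W)
n=6: W (go to 4, an L position)
n=7: W (go to 5, an L position)
n=8: L (options 6(W), 2(W) are all W)
n=9: L (options 7(W), 3(W) are all W)
n=10: W (go to 8, an L position)
n=11: W (go to 9, an L position)
n=12: L (options 10(W), 6(W) are all W)
n=13: L (options 11(W), 7(W) are all W)
n=14: W (go to 12, an L position)
n=15: W (go to 13, an L position)
n=16: L (options 14(W), 10(W) are all W)
n=17: L (options 15(W), 11(W) are all W)
n=18: W (go to 16, an L position)
n=19: W (go to 17, an L position)
n=20: L (options 18(W), 14(W) are all W)
n=21: L (options 19(W), 15(W) are all W)
n=22: W (go to 20, an L position)
n=23: W (go to 21, an L position)
n=24: L (options 22(W), 18(W) are all W)
n=25: L (options 23(W), 19(W) are all W)
n=26: W (go to 24, an L position)
L entries with 1 ≤ n ≤ 26 (n=0 is outside the asked range and is not counted): n = 1, 4, 5, 8, 9, 12, 13, 16, 17, 20, 21, 24, 25; that makes 13.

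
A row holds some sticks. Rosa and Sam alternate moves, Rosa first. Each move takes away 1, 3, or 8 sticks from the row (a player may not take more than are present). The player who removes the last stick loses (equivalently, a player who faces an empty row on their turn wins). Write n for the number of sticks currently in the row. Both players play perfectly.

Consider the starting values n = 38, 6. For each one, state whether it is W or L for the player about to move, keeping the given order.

38: L, 6: W

Label each position W (a win for the player to move) or L (a loss). A position with no legal move is W; any other position is W exactly when some move reaches an L, and L when every move reaches a W.
n=0: no move; the opponent has just taken the last stick and therefore loses → W
n=1: the only move is to 0(W), a W ⇒ L
n=2: can move to 1, which is L ⇒ W
n=3: moves to 2(W), 0(W); every one is W ⇒ L
n=4: can move to 3, which is L ⇒ W
n=5: moves to 4(W), 2(W); every one is W ⇒ L
n=6: can move to 5, which is L ⇒ W
n=7: moves to 6(W), 4(W); every one is W ⇒ L
n=8: can move to 7, which is L ⇒ W
n=9: can move to 1, which is L ⇒ W
n=10: can move to 7, which is L ⇒ W
n=11: can move to 3, which is L ⇒ W
n=12: moves to 11(W), 9(W), 4(W); every one is W ⇒ L
n=13: can move to 12, which is L ⇒ W
n=14: moves to 13(W), 11(W), 6(W); every one is W ⇒ L
n=15: can move to 14, which is L ⇒ W
n=16: moves to 15(W), 13(W), 8(W); every one is W ⇒ L
n=17: can move to 16, which is L ⇒ W
n=18: moves to 17(W), 15(W), 10(W); every one is W ⇒ L
n=19: can move to 18, which is L ⇒ W
n=20: can move to 12, which is L ⇒ W
n=21: can move to 18, which is L ⇒ W
n=22: can move to 14, which is L ⇒ W
n=23: moves to 22(W), 20(W), 15(W); every one is W ⇒ L
n=24: can move to 23, which is L ⇒ W
n=25: moves to 24(W), 22(W), 17(W); every one is W ⇒ L
n=26: can move to 25, which is L ⇒ W
n=27: moves to 26(W), 24(W), 19(W); every one is W ⇒ L
n=28: can move to 27, which is L ⇒ W
n=29: moves to 28(W), 26(W), 21(W); every one is W ⇒ L
n=30: can move to 29, which is L ⇒ W
n=31: can move to 23, which is L ⇒ W
n=32: can move to 29, which is L ⇒ W
n=33: can move to 25, which is L ⇒ W
n=34: moves to 33(W), 31(W), 26(W); every one is W ⇒ L
n=35: can move to 34, which is L ⇒ W
n=36: moves to 35(W), 33(W), 28(W); every one is W ⇒ L
n=37: can move to 36, which is L ⇒ W
n=38: moves to 37(W), 35(W), 30(W); every one is W ⇒ L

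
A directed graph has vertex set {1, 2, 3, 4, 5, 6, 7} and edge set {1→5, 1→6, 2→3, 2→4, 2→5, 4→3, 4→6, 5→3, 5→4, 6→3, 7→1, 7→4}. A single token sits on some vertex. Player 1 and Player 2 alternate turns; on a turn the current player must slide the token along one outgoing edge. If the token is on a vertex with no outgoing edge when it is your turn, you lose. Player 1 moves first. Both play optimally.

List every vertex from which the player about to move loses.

Classify positions by backward induction: terminal positions (no move available) are L. From any other position, the mover wins iff some move reaches an L.
Every edge goes from a vertex to one that appears earlier in the order 3, 6, 4, 5, 1, 2, 7, so processing vertices in that order labels each vertex after all of its successors.
3: no outgoing edge → L
6: can move to 3, which is L ⇒ W
4: can move to 3, which is L ⇒ W
5: can move to 3, which is L ⇒ W
1: moves to 5(W), 6(W); every one is W ⇒ L
2: can move to 3, which is L ⇒ W
7: can move to 1, which is L ⇒ W
Reading off the rows marked L gives the requested list; there are 2 such vertices.

1, 3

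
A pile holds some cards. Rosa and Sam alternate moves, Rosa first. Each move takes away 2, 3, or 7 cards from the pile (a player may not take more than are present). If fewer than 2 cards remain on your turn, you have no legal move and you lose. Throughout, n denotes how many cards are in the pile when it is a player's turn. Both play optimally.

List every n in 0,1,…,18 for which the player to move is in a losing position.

Use the standard recursion: the mover loses at a terminal position; elsewhere, the mover wins exactly when some move hands the opponent an L position.
n=0: no move → L
n=1: no move → L
n=2: can move to 0, which is L ⇒ W
n=3: can move to 1, which is L ⇒ W
n=4: can move to 1, which is L ⇒ W
n=5: moves to 3(W), 2(W); every one is W ⇒ L
n=6: moves to 4(W), 3(W); every one is W ⇒ L
n=7: can move to 5, which is L ⇒ W
n=8: can move to 6, which is L ⇒ W
n=9: can move to 6, which is L ⇒ W
n=10: moves to 8(W), 7(W), 3(W); every one is W ⇒ L
n=11: moves to 9(W), 8(W), 4(W); every one is W ⇒ L
n=12: can move to 10, which is L ⇒ W
n=13: can move to 11, which is L ⇒ W
n=14: can move to 11, which is L ⇒ W
n=15: moves to 13(W), 12(W), 8(W); every one is W ⇒ L
n=16: moves to 14(W), 13(W), 9(W); every one is W ⇒ L
n=17: can move to 15, which is L ⇒ W
n=18: can move to 16, which is L ⇒ W
Reading off the rows marked L gives the requested list; there are 8 such values of n.

0, 1, 5, 6, 10, 11, 15, 16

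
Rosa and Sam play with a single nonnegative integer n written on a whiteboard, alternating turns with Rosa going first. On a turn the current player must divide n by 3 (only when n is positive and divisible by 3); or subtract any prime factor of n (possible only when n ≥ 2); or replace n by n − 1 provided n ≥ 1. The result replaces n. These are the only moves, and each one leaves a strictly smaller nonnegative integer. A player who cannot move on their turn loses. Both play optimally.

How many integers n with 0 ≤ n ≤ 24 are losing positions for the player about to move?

Positions with no move are L. A position that does have a move is losing for the player to move precisely when every available move leads to a winning position for the opponent. Fill in the labels:
n=0: no move → L
n=1: →0(L), so W
n=2: →0(L), so W
n=3: →0(L), so W
n=4: →2(W), 3(W) — all W, so L
n=5: →0(L), so W
n=6: →4(L), so W
n=7: →0(L), so W
n=8: →6(W), 7(W) — all W, so L
n=9: →8(L), so W
n=10: →8(L), so W
n=11: →0(L), so W
n=12: →4(L), so W
n=13: →0(L), so W
n=14: →7(W), 12(W), 13(W) — all W, so L
n=15: →14(L), so W
n=16: →14(L), so W
n=17: →0(L), so W
n=18: →6(W), 15(W), 16(W), 17(W) — all W, so L
n=19: →0(L), so W
n=20: →18(L), so W
n=21: →14(L), so W
n=22: →11(W), 20(W), 21(W) — all W, so L
n=23: →0(L), so W
n=24: →8(L), so W
L entries with 0 ≤ n ≤ 24: n = 0, 4, 8, 14, 18, 22; that makes 6.

6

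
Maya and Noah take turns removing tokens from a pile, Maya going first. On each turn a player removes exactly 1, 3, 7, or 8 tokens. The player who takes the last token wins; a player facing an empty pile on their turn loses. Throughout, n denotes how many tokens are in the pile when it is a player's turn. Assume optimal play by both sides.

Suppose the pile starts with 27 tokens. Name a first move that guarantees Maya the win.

Use the standard recursion: the mover loses at a terminal position; elsewhere, the mover wins exactly when some move hands the opponent an L position.
n=0: no move → L
n=1: →0(L), so W
n=2: →1(W) only, which is W, so L
n=3: →2(L), so W
n=4: →3(W), 1(W) — all W, so L
n=5: →4(L), so W
n=6: →5(W), 3(W) — all W, so L
n=7: →6(L), so W
n=8: →0(L), so W
n=9: →6(L), so W
n=10: →2(L), so W
n=11: →4(L), so W
n=12: →4(L), so W
n=13: →6(L), so W
n=14: →6(L), so W
n=15: →14(W), 12(W), 8(W), 7(W) — all W, so L
n=16: →15(L), so W
n=17: →16(W), 14(W), 10(W), 9(W) — all W, so L
n=18: →17(L), so W
n=19: →18(W), 16(W), 12(W), 11(W) — all W, so L
n=20: →19(L), so W
n=21: →20(W), 18(W), 14(W), 13(W) — all W, so L
n=22: →21(L), so W
n=23: →15(L), so W
n=24: →21(L), so W
n=25: →17(L), so W
n=26: →19(L), so W
n=27: →19(L), so W
From 27, the L positions reachable in one move are: 19.

Remove 8, leaving 19.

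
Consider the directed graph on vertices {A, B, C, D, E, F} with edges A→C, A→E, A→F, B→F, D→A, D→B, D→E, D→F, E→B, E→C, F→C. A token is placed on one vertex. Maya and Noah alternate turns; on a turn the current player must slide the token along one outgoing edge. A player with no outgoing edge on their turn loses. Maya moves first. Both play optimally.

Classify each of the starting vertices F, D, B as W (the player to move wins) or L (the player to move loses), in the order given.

F: W, D: W, B: L

Work bottom-up. With no move the player to move loses. Otherwise the position is W if at least one move leads to an L position for the opponent, and L if every move leads to a W.
Every edge goes from a vertex to one that appears earlier in the order C, F, B, E, A, D, so processing vertices in that order labels each vertex after all of its successors.
C: no outgoing edge → L
F: reaches L-position C → W
B: only reaches F(W), which is W → L
E: reaches L-position B → W
A: reaches L-position C → W
D: reaches L-position B → W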